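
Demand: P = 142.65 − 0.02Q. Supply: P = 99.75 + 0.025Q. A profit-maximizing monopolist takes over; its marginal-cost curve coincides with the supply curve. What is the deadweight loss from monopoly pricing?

1936

Competitive equilibrium: 142.65 − 0.02Q = 99.75 + 0.025Q → Q* = 953.3333, P* = 123.5833.
Marginal revenue: MR = 142.65 − 0.04Q. Set MR = MC: 142.65 − 0.04Q = 99.75 + 0.025Q → Q_m = 660.
Price P_m = 142.65 − 0.02·660 = 129.45; MC(Q_m) = 99.75 + 0.025·660 = 116.25.
Competitive Q* = 953.3333, so ΔQ = 293.3333; wedge = 129.45 − 116.25 = 13.2.
The triangle = ½ × 293.3333 × 13.2 = 1936.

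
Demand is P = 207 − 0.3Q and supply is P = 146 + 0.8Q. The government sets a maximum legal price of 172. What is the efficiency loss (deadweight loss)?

Competitive equilibrium: 207 − 0.3Q = 146 + 0.8Q → Q* = 55.4545, P* = 190.3636.
At the ceiling P = 172, quantity supplied = (172 − 146)/0.8 = 32.5.
Willingness to pay at Q' = 32.5: 207 − 0.3·32.5 = 197.25.
ΔQ = 55.4545 − 32.5 = 22.9545; wedge = 197.25 − 172 = 25.25.
DWL = ½ × 22.9545 × 25.25 = 289.80.

289.80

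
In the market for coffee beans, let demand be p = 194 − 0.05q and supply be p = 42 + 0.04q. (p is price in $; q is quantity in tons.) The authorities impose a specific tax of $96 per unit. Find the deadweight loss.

$51200

Competitive equilibrium: 194 − 0.05q = 42 + 0.04q → q* = 1688.8889, p* = 109.5556.
With the tax, the buyer price exceeds the seller price by 96: (194 − 0.05q) − (42 + 0.04q) = 96 → q' = 622.2222.
Δq = 1688.8889 − 622.2222 = 1066.6667; the wedge equals the tax, 96.
Deadweight loss = ½ × 1066.6667 × 96 = $51200.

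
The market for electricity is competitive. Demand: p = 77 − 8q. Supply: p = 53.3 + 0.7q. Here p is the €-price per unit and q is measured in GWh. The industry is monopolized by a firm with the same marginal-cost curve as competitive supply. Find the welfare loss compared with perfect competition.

€7.41

Competitive equilibrium: 77 − 8q = 53.3 + 0.7q → q* = 2.7241, p* = 55.2069.
Marginal revenue: MR = 77 − 16q. Set MR = MC: 77 − 16q = 53.3 + 0.7q → q_m = 1.4192.
Price p_m = 77 − 8·1.4192 = 65.6464; MC(q_m) = 53.3 + 0.7·1.4192 = 54.2934.
Competitive q* = 2.7241, so Δq = 1.3049; wedge = 65.6464 − 54.2934 = 11.353.
The triangle = ½ × 1.3049 × 11.353 = €7.41.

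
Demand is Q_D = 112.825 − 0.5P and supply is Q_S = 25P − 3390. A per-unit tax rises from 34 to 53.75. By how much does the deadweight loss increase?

In inverse form: demand P = 225.65 − 2Q, supply P = 135.6 + 0.04Q.
Competitive equilibrium: 225.65 − 2Q = 135.6 + 0.04Q → Q* = 44.1422, P* = 137.3657.
For a per-unit tax t: ΔQ = t/2.04, so DWL = ½·t·(t/2.04) = t²/4.08.
At t = 34: DWL = 283.333. At t = 53.75: DWL = 708.104.
Increase = 708.104 − 283.333 = 424.77.

424.77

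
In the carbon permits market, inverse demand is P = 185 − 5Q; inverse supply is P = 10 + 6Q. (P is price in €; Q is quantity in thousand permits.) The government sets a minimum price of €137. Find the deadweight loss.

Competitive equilibrium: 185 − 5Q = 10 + 6Q → Q* = 15.9091, P* = 105.4545.
At the floor P = 137, quantity demanded = (185 − 137)/5 = 9.6.
Sellers' marginal cost at Q' = 9.6: 10 + 6·9.6 = 67.6.
ΔQ = 15.9091 − 9.6 = 6.3091; wedge = 137 − 67.6 = 69.4.
Deadweight loss = ½ × 6.3091 × 69.4 = €218.93 thousand.

€218.93 thousand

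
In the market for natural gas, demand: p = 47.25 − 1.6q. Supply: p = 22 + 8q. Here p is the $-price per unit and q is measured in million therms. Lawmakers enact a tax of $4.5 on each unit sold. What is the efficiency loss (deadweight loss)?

$1.05 million

Competitive equilibrium: 47.25 − 1.6q = 22 + 8q → q* = 2.6302, p* = 43.0417.
With the tax, the buyer price exceeds the seller price by 4.5: (47.25 − 1.6q) − (22 + 8q) = 4.5 → q' = 2.1615.
Δq = 2.6302 − 2.1615 = 0.4687; the wedge equals the tax, 4.5.
Welfare loss = ½ × 0.4687 × 4.5 = $1.05 million.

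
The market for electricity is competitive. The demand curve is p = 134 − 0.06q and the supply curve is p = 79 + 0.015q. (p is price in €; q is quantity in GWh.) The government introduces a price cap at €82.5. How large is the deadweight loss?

Competitive equilibrium: 134 − 0.06q = 79 + 0.015q → q* = 733.3333, p* = 90.
At the ceiling p = 82.5, quantity supplied = (82.5 − 79)/0.015 = 233.3333.
Willingness to pay at q' = 233.3333: 134 − 0.06·233.3333 = 120.
Δq = 733.3333 − 233.3333 = 500; wedge = 120 − 82.5 = 37.5.
Deadweight loss = ½ × 500 × 37.5 = €9375.

€9375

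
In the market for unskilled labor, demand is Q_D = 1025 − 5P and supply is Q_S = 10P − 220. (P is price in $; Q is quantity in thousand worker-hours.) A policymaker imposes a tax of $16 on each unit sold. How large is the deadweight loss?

In inverse form: demand P = 205 − 0.2Q, supply P = 22 + 0.1Q.
Competitive equilibrium: 205 − 0.2Q = 22 + 0.1Q → Q* = 610, P* = 83.
With the tax, the buyer price exceeds the seller price by 16: (205 − 0.2Q) − (22 + 0.1Q) = 16 → Q' = 556.6667.
ΔQ = 610 − 556.6667 = 53.3333; the wedge equals the tax, 16.
DWL = ½ × 53.3333 × 16 = $426.67 thousand.

$426.67 thousand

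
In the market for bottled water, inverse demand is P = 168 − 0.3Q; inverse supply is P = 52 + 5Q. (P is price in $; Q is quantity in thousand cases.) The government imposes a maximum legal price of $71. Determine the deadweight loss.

$866.90 thousand

Competitive equilibrium: 168 − 0.3Q = 52 + 5Q → Q* = 21.8868, P* = 161.434.
At the ceiling P = 71, quantity supplied = (71 − 52)/5 = 3.8.
Willingness to pay at Q' = 3.8: 168 − 0.3·3.8 = 166.86.
ΔQ = 21.8868 − 3.8 = 18.0868; wedge = 166.86 − 71 = 95.86.
Welfare loss = ½ × 18.0868 × 95.86 = $866.90 thousand.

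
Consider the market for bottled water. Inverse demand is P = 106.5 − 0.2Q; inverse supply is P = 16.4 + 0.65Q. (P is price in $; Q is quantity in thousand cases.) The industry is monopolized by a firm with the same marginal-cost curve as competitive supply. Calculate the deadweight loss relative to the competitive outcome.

Competitive equilibrium: 106.5 − 0.2Q = 16.4 + 0.65Q → Q* = 106, P* = 85.3.
Marginal revenue: MR = 106.5 − 0.4Q. Set MR = MC: 106.5 − 0.4Q = 16.4 + 0.65Q → Q_m = 85.8095.
Price P_m = 106.5 − 0.2·85.8095 = 89.3381; MC(Q_m) = 16.4 + 0.65·85.8095 = 72.1762.
Competitive Q* = 106, so ΔQ = 20.1905; wedge = 89.3381 − 72.1762 = 17.1619.
DWL = ½ × 20.1905 × 17.1619 = $173.25 thousand.

$173.25 thousand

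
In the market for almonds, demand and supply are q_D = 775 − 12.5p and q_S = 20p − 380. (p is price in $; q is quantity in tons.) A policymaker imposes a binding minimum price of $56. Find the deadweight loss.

In inverse form: demand p = 62 − 0.08q, supply p = 19 + 0.05q.
Competitive equilibrium: 62 − 0.08q = 19 + 0.05q → q* = 330.7692, p* = 35.5385.
At the floor p = 56, quantity demanded = (62 − 56)/0.08 = 75.
Sellers' marginal cost at q' = 75: 19 + 0.05·75 = 22.75.
Δq = 330.7692 − 75 = 255.7692; wedge = 56 − 22.75 = 33.25.
Welfare loss = ½ × 255.7692 × 33.25 = $4252.16.

$4252.16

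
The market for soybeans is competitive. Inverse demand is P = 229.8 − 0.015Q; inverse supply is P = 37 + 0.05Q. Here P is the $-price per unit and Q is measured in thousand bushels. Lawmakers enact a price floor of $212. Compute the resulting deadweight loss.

Competitive equilibrium: 229.8 − 0.015Q = 37 + 0.05Q → Q* = 2966.15385, P* = 185.30769.
At the floor P = 212, quantity demanded = (229.8 − 212)/0.015 = 1186.66667.
Sellers' marginal cost at Q' = 1186.66667: 37 + 0.05·1186.66667 = 96.33333.
ΔQ = 2966.15385 − 1186.66667 = 1779.48718; wedge = 212 − 96.33333 = 115.66667.
DWL = ½ × 1779.48718 × 115.66667 = $102913.68 thousand.

$102913.68 thousand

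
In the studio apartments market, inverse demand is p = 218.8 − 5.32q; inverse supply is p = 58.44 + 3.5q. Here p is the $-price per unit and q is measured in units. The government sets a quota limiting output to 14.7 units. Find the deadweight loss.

Competitive equilibrium: 218.8 − 5.32q = 58.44 + 3.5q → q* = 18.1814, p* = 122.0749.
At q = 14.7: demand price = 218.8 − 5.32·14.7 = 140.596; supply price = 58.44 + 3.5·14.7 = 109.89.
Δq = 18.1814 − 14.7 = 3.4814; wedge = 140.596 − 109.89 = 30.706.
The triangle = ½ × 3.4814 × 30.706 = $53.45.

$53.45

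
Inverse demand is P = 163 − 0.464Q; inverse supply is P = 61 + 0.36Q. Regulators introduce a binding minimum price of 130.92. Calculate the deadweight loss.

Competitive equilibrium: 163 − 0.464Q = 61 + 0.36Q → Q* = 123.7864, P* = 105.5631.
At the floor P = 130.92, quantity demanded = (163 − 130.92)/0.464 = 69.1379.
Sellers' marginal cost at Q' = 69.1379: 61 + 0.36·69.1379 = 85.8896.
ΔQ = 123.7864 − 69.1379 = 54.6485; wedge = 130.92 − 85.8896 = 45.0304.
Welfare loss = ½ × 54.6485 × 45.0304 = 1230.42.

1230.42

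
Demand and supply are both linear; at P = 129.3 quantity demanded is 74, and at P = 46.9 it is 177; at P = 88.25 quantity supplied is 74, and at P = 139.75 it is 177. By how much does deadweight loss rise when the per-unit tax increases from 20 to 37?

Demand slope = (46.9 − 129.3)/(177 − 74) = −0.8, so P = 188.5 − 0.8Q.
Supply slope = (139.75 − 88.25)/(177 − 74) = 0.5, so P = 51.25 + 0.5Q.
Competitive equilibrium: 188.5 − 0.8Q = 51.25 + 0.5Q → Q* = 105.5769, P* = 104.0385.
For a per-unit tax t: ΔQ = t/1.3, so DWL = ½·t·(t/1.3) = t²/2.6.
At t = 20: DWL = 153.846. At t = 37: DWL = 526.538.
Increase = 526.538 − 153.846 = 372.69.

372.69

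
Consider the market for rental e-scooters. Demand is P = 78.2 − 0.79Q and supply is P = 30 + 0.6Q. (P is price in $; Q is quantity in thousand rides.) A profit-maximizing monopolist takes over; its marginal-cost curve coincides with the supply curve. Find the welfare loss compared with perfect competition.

$109.75 thousand

Competitive equilibrium: 78.2 − 0.79Q = 30 + 0.6Q → Q* = 34.6763, P* = 50.8058.
Marginal revenue: MR = 78.2 − 1.58Q. Set MR = MC: 78.2 − 1.58Q = 30 + 0.6Q → Q_m = 22.1101.
Price P_m = 78.2 − 0.79·22.1101 = 60.733; MC(Q_m) = 30 + 0.6·22.1101 = 43.2661.
Competitive Q* = 34.6763, so ΔQ = 12.5662; wedge = 60.733 − 43.2661 = 17.4669.
Welfare loss = ½ × 12.5662 × 17.4669 = $109.75 thousand.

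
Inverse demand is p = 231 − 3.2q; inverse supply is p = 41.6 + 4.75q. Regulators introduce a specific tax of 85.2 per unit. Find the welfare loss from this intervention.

456.54

Competitive equilibrium: 231 − 3.2q = 41.6 + 4.75q → q* = 23.8239, p* = 154.7635.
With the tax, the buyer price exceeds the seller price by 85.2: (231 − 3.2q) − (41.6 + 4.75q) = 85.2 → q' = 13.1069.
Δq = 23.8239 − 13.1069 = 10.717; the wedge equals the tax, 85.2.
The triangle = ½ × 10.717 × 85.2 = 456.54.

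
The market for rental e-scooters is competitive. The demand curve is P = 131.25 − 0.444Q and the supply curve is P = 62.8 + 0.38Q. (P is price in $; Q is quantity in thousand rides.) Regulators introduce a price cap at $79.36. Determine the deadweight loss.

$642.54 thousand

Competitive equilibrium: 131.25 − 0.444Q = 62.8 + 0.38Q → Q* = 83.07039, P* = 94.36675.
At the ceiling P = 79.36, quantity supplied = (79.36 − 62.8)/0.38 = 43.57895.
Willingness to pay at Q' = 43.57895: 131.25 − 0.444·43.57895 = 111.90095.
ΔQ = 83.07039 − 43.57895 = 39.49144; wedge = 111.90095 − 79.36 = 32.54095.
Deadweight loss = ½ × 39.49144 × 32.54095 = $642.54 thousand.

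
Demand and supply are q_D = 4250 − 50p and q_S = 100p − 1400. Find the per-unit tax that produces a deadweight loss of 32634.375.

44.25

In inverse form: demand p = 85 − 0.02q, supply p = 14 + 0.01q.
Competitive equilibrium: 85 − 0.02q = 14 + 0.01q → q* = 2366.6667, p* = 37.6667.
A tax t gives Δq = t/0.03 and wedge t, so DWL = t²/0.06.
t²/0.06 = 32634.375 → t² = 1958.0625 → t = 44.25.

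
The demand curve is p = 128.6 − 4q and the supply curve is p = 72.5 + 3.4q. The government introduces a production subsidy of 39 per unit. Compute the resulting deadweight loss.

102.77

Competitive equilibrium: 128.6 − 4q = 72.5 + 3.4q → q* = 7.5811, p* = 98.2757.
The subsidy lowers effective supply by 39: p = 33.5 + 3.4q.
New quantity: 128.6 − 4q = 33.5 + 3.4q → q' = 12.8514.
Overproduction Δq = 12.8514 − 7.5811 = 5.2703; wedge = subsidy = 39.
DWL = ½ × 5.2703 × 39 = 102.77.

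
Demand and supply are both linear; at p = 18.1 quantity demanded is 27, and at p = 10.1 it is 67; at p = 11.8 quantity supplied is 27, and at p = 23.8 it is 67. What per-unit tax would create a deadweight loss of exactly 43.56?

6.6

Demand slope = (10.1 − 18.1)/(67 − 27) = −0.2, so p = 23.5 − 0.2q.
Supply slope = (23.8 − 11.8)/(67 − 27) = 0.3, so p = 3.7 + 0.3q.
Competitive equilibrium: 23.5 − 0.2q = 3.7 + 0.3q → q* = 39.6, p* = 15.58.
A tax t gives Δq = t/0.5 and wedge t, so DWL = t²/1.
t²/1 = 43.56 → t² = 43.56 → t = 6.6.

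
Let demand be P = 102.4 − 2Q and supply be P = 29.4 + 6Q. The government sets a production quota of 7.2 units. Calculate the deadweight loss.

14.82

Competitive equilibrium: 102.4 − 2Q = 29.4 + 6Q → Q* = 9.125, P* = 84.15.
At Q = 7.2: demand price = 102.4 − 2·7.2 = 88; supply price = 29.4 + 6·7.2 = 72.6.
ΔQ = 9.125 − 7.2 = 1.925; wedge = 88 − 72.6 = 15.4.
Welfare loss = ½ × 1.925 × 15.4 = 14.82.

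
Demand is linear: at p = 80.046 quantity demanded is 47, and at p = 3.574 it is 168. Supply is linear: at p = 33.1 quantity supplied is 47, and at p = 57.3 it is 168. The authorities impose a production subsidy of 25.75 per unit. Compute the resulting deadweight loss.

398.48

Demand slope = (3.574 − 80.046)/(168 − 47) = −0.632, so p = 109.75 − 0.632q.
Supply slope = (57.3 − 33.1)/(168 − 47) = 0.2, so p = 23.7 + 0.2q.
Competitive equilibrium: 109.75 − 0.632q = 23.7 + 0.2q → q* = 103.42548, p* = 44.3851.
The subsidy lowers effective supply by 25.75: p = 0.2q − 2.05.
New quantity: 109.75 − 0.632q = 0.2q − 2.05 → q' = 134.375.
Overproduction Δq = 134.375 − 103.42548 = 30.94952; wedge = subsidy = 25.75.
The triangle = ½ × 30.94952 × 25.75 = 398.48.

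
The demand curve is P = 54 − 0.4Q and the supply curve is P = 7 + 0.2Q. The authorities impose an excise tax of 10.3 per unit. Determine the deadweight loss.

88.41

Competitive equilibrium: 54 − 0.4Q = 7 + 0.2Q → Q* = 78.3333, P* = 22.6667.
With the tax, the buyer price exceeds the seller price by 10.3: (54 − 0.4Q) − (7 + 0.2Q) = 10.3 → Q' = 61.1667.
ΔQ = 78.3333 − 61.1667 = 17.1666; the wedge equals the tax, 10.3.
Welfare loss = ½ × 17.1666 × 10.3 = 88.41.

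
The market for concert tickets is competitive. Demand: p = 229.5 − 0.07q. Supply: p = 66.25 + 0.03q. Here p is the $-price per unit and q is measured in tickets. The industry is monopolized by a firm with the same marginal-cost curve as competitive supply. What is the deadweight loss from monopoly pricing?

Competitive equilibrium: 229.5 − 0.07q = 66.25 + 0.03q → q* = 1632.5, p* = 115.225.
Marginal revenue: MR = 229.5 − 0.14q. Set MR = MC: 229.5 − 0.14q = 66.25 + 0.03q → q_m = 960.2941.
Price p_m = 229.5 − 0.07·960.2941 = 162.2794; MC(q_m) = 66.25 + 0.03·960.2941 = 95.0588.
Competitive q* = 1632.5, so Δq = 672.2059; wedge = 162.2794 − 95.0588 = 67.2206.
Deadweight loss = ½ × 672.2059 × 67.2206 = $22593.04.

$22593.04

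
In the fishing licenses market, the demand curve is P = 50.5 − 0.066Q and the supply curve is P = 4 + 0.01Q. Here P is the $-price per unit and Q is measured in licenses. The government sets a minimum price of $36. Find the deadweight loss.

Competitive equilibrium: 50.5 − 0.066Q = 4 + 0.01Q → Q* = 611.84211, P* = 10.11842.
At the floor P = 36, quantity demanded = (50.5 − 36)/0.066 = 219.69697.
Sellers' marginal cost at Q' = 219.69697: 4 + 0.01·219.69697 = 6.19697.
ΔQ = 611.84211 − 219.69697 = 392.14514; wedge = 36 − 6.19697 = 29.80303.
The triangle = ½ × 392.14514 × 29.80303 = $5843.56.

$5843.56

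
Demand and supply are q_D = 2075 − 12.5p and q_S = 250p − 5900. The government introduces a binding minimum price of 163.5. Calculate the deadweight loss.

In inverse form: demand p = 166 − 0.08q, supply p = 23.6 + 0.004q.
Competitive equilibrium: 166 − 0.08q = 23.6 + 0.004q → q* = 1695.2381, p* = 30.381.
At the floor p = 163.5, quantity demanded = (166 − 163.5)/0.08 = 31.25.
Sellers' marginal cost at q' = 31.25: 23.6 + 0.004·31.25 = 23.725.
Δq = 1695.2381 − 31.25 = 1663.9881; wedge = 163.5 − 23.725 = 139.775.
The triangle = ½ × 1663.9881 × 139.775 = 116291.97.

116291.97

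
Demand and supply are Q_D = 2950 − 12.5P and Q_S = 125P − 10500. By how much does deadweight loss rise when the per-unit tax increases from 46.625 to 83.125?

26908.38

In inverse form: demand P = 236 − 0.08Q, supply P = 84 + 0.008Q.
Competitive equilibrium: 236 − 0.08Q = 84 + 0.008Q → Q* = 1727.2727, P* = 97.8182.
For a per-unit tax t: ΔQ = t/0.088, so DWL = ½·t·(t/0.088) = t²/0.176.
At t = 46.625: DWL = 12351.651. At t = 83.125: DWL = 39260.032.
Increase = 39260.032 − 12351.651 = 26908.38.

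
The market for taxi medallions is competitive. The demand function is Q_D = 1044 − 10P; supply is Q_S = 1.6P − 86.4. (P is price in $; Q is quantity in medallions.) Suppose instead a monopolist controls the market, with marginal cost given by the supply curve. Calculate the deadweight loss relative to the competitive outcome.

$25.74

In inverse form: demand P = 104.4 − 0.1Q, supply P = 54 + 0.625Q.
Competitive equilibrium: 104.4 − 0.1Q = 54 + 0.625Q → Q* = 69.5172, P* = 97.4483.
Marginal revenue: MR = 104.4 − 0.2Q. Set MR = MC: 104.4 − 0.2Q = 54 + 0.625Q → Q_m = 61.0909.
Price P_m = 104.4 − 0.1·61.0909 = 98.2909; MC(Q_m) = 54 + 0.625·61.0909 = 92.1818.
Competitive Q* = 69.5172, so ΔQ = 8.4263; wedge = 98.2909 − 92.1818 = 6.1091.
Deadweight loss = ½ × 8.4263 × 6.1091 = $25.74.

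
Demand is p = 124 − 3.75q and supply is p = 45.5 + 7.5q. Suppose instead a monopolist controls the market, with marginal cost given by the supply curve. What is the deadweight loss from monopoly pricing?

Competitive equilibrium: 124 − 3.75q = 45.5 + 7.5q → q* = 6.9778, p* = 97.8333.
Marginal revenue: MR = 124 − 7.5q. Set MR = MC: 124 − 7.5q = 45.5 + 7.5q → q_m = 5.2333.
Price p_m = 124 − 3.75·5.2333 = 104.3751; MC(q_m) = 45.5 + 7.5·5.2333 = 84.7498.
Competitive q* = 6.9778, so Δq = 1.7445; wedge = 104.3751 − 84.7498 = 19.6253.
Deadweight loss = ½ × 1.7445 × 19.6253 = 17.12.

17.12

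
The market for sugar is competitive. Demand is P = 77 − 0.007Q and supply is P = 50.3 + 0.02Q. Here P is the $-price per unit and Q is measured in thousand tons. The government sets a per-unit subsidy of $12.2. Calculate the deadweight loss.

$2756.30 thousand

Competitive equilibrium: 77 − 0.007Q = 50.3 + 0.02Q → Q* = 988.8889, P* = 70.0778.
The subsidy lowers effective supply by 12.2: P = 38.1 + 0.02Q.
New quantity: 77 − 0.007Q = 38.1 + 0.02Q → Q' = 1440.7407.
Overproduction ΔQ = 1440.7407 − 988.8889 = 451.8518; wedge = subsidy = 12.2.
Deadweight loss = ½ × 451.8518 × 12.2 = $2756.30 thousand.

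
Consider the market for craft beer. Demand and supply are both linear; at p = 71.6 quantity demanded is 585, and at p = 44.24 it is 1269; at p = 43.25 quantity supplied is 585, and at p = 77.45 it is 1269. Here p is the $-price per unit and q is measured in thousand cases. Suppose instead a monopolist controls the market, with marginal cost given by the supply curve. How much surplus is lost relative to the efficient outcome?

$3450.89 thousand

Demand slope = (44.24 − 71.6)/(1269 − 585) = −0.04, so p = 95 − 0.04q.
Supply slope = (77.45 − 43.25)/(1269 − 585) = 0.05, so p = 14 + 0.05q.
Competitive equilibrium: 95 − 0.04q = 14 + 0.05q → q* = 900, p* = 59.
Marginal revenue: MR = 95 − 0.08q. Set MR = MC: 95 − 0.08q = 14 + 0.05q → q_m = 623.0769.
Price p_m = 95 − 0.04·623.0769 = 70.0769; MC(q_m) = 14 + 0.05·623.0769 = 45.1538.
Competitive q* = 900, so Δq = 276.9231; wedge = 70.0769 − 45.1538 = 24.9231.
DWL = ½ × 276.9231 × 24.9231 = $3450.89 thousand.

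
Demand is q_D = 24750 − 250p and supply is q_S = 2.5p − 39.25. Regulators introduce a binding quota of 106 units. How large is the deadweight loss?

In inverse form: demand p = 99 − 0.004q, supply p = 15.7 + 0.4q.
Competitive equilibrium: 99 − 0.004q = 15.7 + 0.4q → q* = 206.1881, p* = 98.1752.
At q = 106: demand price = 99 − 0.004·106 = 98.576; supply price = 15.7 + 0.4·106 = 58.1.
Δq = 206.1881 − 106 = 100.1881; wedge = 98.576 − 58.1 = 40.476.
Deadweight loss = ½ × 100.1881 × 40.476 = 2027.61.

2027.61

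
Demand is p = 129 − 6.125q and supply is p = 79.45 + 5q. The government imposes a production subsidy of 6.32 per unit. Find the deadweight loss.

Competitive equilibrium: 129 − 6.125q = 79.45 + 5q → q* = 4.4539, p* = 101.7197.
The subsidy lowers effective supply by 6.32: p = 73.13 + 5q.
New quantity: 129 − 6.125q = 73.13 + 5q → q' = 5.022.
Overproduction Δq = 5.022 − 4.4539 = 0.5681; wedge = subsidy = 6.32.
DWL = ½ × 0.5681 × 6.32 = 1.80.

1.80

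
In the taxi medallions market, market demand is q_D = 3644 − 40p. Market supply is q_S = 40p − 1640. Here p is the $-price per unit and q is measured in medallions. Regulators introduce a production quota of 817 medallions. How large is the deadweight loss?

$855.625

In inverse form: demand p = 91.1 − 0.025q, supply p = 41 + 0.025q.
Competitive equilibrium: 91.1 − 0.025q = 41 + 0.025q → q* = 1002, p* = 66.05.
At q = 817: demand price = 91.1 − 0.025·817 = 70.675; supply price = 41 + 0.025·817 = 61.425.
Δq = 1002 − 817 = 185; wedge = 70.675 − 61.425 = 9.25.
DWL = ½ × 185 × 9.25 = $855.625.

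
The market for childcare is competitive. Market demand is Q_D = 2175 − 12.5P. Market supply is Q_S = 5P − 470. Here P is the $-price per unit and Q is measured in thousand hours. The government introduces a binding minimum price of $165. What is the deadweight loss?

In inverse form: demand P = 174 − 0.08Q, supply P = 94 + 0.2Q.
Competitive equilibrium: 174 − 0.08Q = 94 + 0.2Q → Q* = 285.7143, P* = 151.1429.
At the floor P = 165, quantity demanded = (174 − 165)/0.08 = 112.5.
Sellers' marginal cost at Q' = 112.5: 94 + 0.2·112.5 = 116.5.
ΔQ = 285.7143 − 112.5 = 173.2143; wedge = 165 − 116.5 = 48.5.
Welfare loss = ½ × 173.2143 × 48.5 = $4200.45 thousand.

$4200.45 thousand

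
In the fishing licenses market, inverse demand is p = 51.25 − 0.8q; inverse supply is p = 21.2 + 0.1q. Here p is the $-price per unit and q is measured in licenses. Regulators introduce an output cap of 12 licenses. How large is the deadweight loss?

Competitive equilibrium: 51.25 − 0.8q = 21.2 + 0.1q → q* = 33.3889, p* = 24.5389.
At q = 12: demand price = 51.25 − 0.8·12 = 41.65; supply price = 21.2 + 0.1·12 = 22.4.
Δq = 33.3889 − 12 = 21.3889; wedge = 41.65 − 22.4 = 19.25.
DWL = ½ × 21.3889 × 19.25 = $205.87.

$205.87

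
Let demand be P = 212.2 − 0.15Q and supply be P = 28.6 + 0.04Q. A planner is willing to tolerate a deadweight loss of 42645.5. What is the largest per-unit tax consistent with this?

127.3

Competitive equilibrium: 212.2 − 0.15Q = 28.6 + 0.04Q → Q* = 966.3158, P* = 67.2526.
A tax t gives ΔQ = t/0.19 and wedge t, so DWL = t²/0.38.
t²/0.38 = 42645.5 → t² = 16205.29 → t = 127.3.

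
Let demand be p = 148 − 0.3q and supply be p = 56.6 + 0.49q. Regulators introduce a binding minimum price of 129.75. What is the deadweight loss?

1188.92

Competitive equilibrium: 148 − 0.3q = 56.6 + 0.49q → q* = 115.6962, p* = 113.29114.
At the floor p = 129.75, quantity demanded = (148 − 129.75)/0.3 = 60.83333.
Sellers' marginal cost at q' = 60.83333: 56.6 + 0.49·60.83333 = 86.40833.
Δq = 115.6962 − 60.83333 = 54.86287; wedge = 129.75 − 86.40833 = 43.34167.
DWL = ½ × 54.86287 × 43.34167 = 1188.92.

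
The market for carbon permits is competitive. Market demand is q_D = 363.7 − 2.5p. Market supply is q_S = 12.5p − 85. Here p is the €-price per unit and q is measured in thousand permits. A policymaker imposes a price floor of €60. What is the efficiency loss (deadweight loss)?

In inverse form: demand p = 145.48 − 0.4q, supply p = 6.8 + 0.08q.
Competitive equilibrium: 145.48 − 0.4q = 6.8 + 0.08q → q* = 288.9167, p* = 29.9133.
At the floor p = 60, quantity demanded = (145.48 − 60)/0.4 = 213.7.
Sellers' marginal cost at q' = 213.7: 6.8 + 0.08·213.7 = 23.896.
Δq = 288.9167 − 213.7 = 75.2167; wedge = 60 − 23.896 = 36.104.
The triangle = ½ × 75.2167 × 36.104 = €1357.81 thousand.

€1357.81 thousand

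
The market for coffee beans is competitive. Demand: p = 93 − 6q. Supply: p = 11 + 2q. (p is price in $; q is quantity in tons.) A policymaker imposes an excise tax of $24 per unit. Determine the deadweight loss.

$36

Competitive equilibrium: 93 − 6q = 11 + 2q → q* = 10.25, p* = 31.5.
With the tax, the buyer price exceeds the seller price by 24: (93 − 6q) − (11 + 2q) = 24 → q' = 7.25.
Δq = 10.25 − 7.25 = 3; the wedge equals the tax, 24.
Deadweight loss = ½ × 3 × 24 = $36.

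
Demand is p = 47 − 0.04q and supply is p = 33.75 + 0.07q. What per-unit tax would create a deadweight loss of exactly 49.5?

Competitive equilibrium: 47 − 0.04q = 33.75 + 0.07q → q* = 120.4545, p* = 42.1818.
A tax t gives Δq = t/0.11 and wedge t, so DWL = t²/0.22.
t²/0.22 = 49.5 → t² = 10.89 → t = 3.3.

3.3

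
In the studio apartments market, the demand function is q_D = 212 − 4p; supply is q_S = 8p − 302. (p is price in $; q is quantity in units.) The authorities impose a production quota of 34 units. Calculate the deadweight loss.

$8.33

In inverse form: demand p = 53 − 0.25q, supply p = 37.75 + 0.125q.
Competitive equilibrium: 53 − 0.25q = 37.75 + 0.125q → q* = 40.6667, p* = 42.8333.
At q = 34: demand price = 53 − 0.25·34 = 44.5; supply price = 37.75 + 0.125·34 = 42.
Δq = 40.6667 − 34 = 6.6667; wedge = 44.5 − 42 = 2.5.
Welfare loss = ½ × 6.6667 × 2.5 = $8.33.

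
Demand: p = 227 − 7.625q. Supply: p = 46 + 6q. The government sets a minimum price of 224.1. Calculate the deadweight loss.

Competitive equilibrium: 227 − 7.625q = 46 + 6q → q* = 13.2844, p* = 125.70642.
At the floor p = 224.1, quantity demanded = (227 − 224.1)/7.625 = 0.38033.
Sellers' marginal cost at q' = 0.38033: 46 + 6·0.38033 = 48.28198.
Δq = 13.2844 − 0.38033 = 12.90407; wedge = 224.1 − 48.28198 = 175.81802.
The triangle = ½ × 12.90407 × 175.81802 = 1134.38.

1134.38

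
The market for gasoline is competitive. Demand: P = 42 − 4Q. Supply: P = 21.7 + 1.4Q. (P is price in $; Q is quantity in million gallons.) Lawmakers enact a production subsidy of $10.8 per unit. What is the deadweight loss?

$10.80 million

Competitive equilibrium: 42 − 4Q = 21.7 + 1.4Q → Q* = 3.7593, P* = 26.963.
The subsidy lowers effective supply by 10.8: P = 10.9 + 1.4Q.
New quantity: 42 − 4Q = 10.9 + 1.4Q → Q' = 5.7593.
Overproduction ΔQ = 5.7593 − 3.7593 = 2; wedge = subsidy = 10.8.
DWL = ½ × 2 × 10.8 = $10.80 million.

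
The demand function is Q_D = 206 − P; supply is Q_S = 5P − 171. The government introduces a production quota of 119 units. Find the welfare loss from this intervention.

In inverse form: demand P = 206 − Q, supply P = 34.2 + 0.2Q.
Competitive equilibrium: 206 − Q = 34.2 + 0.2Q → Q* = 143.1667, P* = 62.8333.
At Q = 119: demand price = 206 − 1·119 = 87; supply price = 34.2 + 0.2·119 = 58.
ΔQ = 143.1667 − 119 = 24.1667; wedge = 87 − 58 = 29.
Welfare loss = ½ × 24.1667 × 29 = 350.42.

350.42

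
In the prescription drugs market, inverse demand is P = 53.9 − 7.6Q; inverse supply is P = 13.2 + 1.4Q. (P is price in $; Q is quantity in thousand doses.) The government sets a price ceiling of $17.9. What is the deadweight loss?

$6.11 thousand

Competitive equilibrium: 53.9 − 7.6Q = 13.2 + 1.4Q → Q* = 4.5222, P* = 19.5311.
At the ceiling P = 17.9, quantity supplied = (17.9 − 13.2)/1.4 = 3.3571.
Willingness to pay at Q' = 3.3571: 53.9 − 7.6·3.3571 = 28.386.
ΔQ = 4.5222 − 3.3571 = 1.1651; wedge = 28.386 − 17.9 = 10.486.
Welfare loss = ½ × 1.1651 × 10.486 = $6.11 thousand.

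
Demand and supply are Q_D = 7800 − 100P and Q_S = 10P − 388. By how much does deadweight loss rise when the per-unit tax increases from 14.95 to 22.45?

1275

In inverse form: demand P = 78 − 0.01Q, supply P = 38.8 + 0.1Q.
Competitive equilibrium: 78 − 0.01Q = 38.8 + 0.1Q → Q* = 356.3636, P* = 74.4364.
For a per-unit tax t: ΔQ = t/0.11, so DWL = ½·t·(t/0.11) = t²/0.22.
At t = 14.95: DWL = 1015.92. At t = 22.45: DWL = 2290.92.
Increase = 2290.92 − 1015.92 = 1275.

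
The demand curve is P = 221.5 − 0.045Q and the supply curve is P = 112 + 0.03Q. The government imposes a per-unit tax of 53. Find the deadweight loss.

18726.67

Competitive equilibrium: 221.5 − 0.045Q = 112 + 0.03Q → Q* = 1460, P* = 155.8.
With the tax, the buyer price exceeds the seller price by 53: (221.5 − 0.045Q) − (112 + 0.03Q) = 53 → Q' = 753.3333.
ΔQ = 1460 − 753.3333 = 706.6667; the wedge equals the tax, 53.
Deadweight loss = ½ × 706.6667 × 53 = 18726.67.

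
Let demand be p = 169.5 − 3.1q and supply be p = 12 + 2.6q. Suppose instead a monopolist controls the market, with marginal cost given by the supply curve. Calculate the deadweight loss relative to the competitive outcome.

Competitive equilibrium: 169.5 − 3.1q = 12 + 2.6q → q* = 27.6316, p* = 83.8421.
Marginal revenue: MR = 169.5 − 6.2q. Set MR = MC: 169.5 − 6.2q = 12 + 2.6q → q_m = 17.8977.
Price p_m = 169.5 − 3.1·17.8977 = 114.0171; MC(q_m) = 12 + 2.6·17.8977 = 58.534.
Competitive q* = 27.6316, so Δq = 9.7339; wedge = 114.0171 − 58.534 = 55.4831.
Deadweight loss = ½ × 9.7339 × 55.4831 = 270.03.

270.03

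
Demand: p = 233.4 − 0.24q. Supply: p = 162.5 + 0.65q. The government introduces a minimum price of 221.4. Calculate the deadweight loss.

391.55

Competitive equilibrium: 233.4 − 0.24q = 162.5 + 0.65q → q* = 79.6629, p* = 214.2809.
At the floor p = 221.4, quantity demanded = (233.4 − 221.4)/0.24 = 50.
Sellers' marginal cost at q' = 50: 162.5 + 0.65·50 = 195.
Δq = 79.6629 − 50 = 29.6629; wedge = 221.4 − 195 = 26.4.
Deadweight loss = ½ × 29.6629 × 26.4 = 391.55.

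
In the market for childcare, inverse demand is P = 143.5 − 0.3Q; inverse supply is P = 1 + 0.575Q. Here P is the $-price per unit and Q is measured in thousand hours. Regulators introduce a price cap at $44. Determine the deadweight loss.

Competitive equilibrium: 143.5 − 0.3Q = 1 + 0.575Q → Q* = 162.8571, P* = 94.6429.
At the ceiling P = 44, quantity supplied = (44 − 1)/0.575 = 74.7826.
Willingness to pay at Q' = 74.7826: 143.5 − 0.3·74.7826 = 121.0652.
ΔQ = 162.8571 − 74.7826 = 88.0745; wedge = 121.0652 − 44 = 77.0652.
Welfare loss = ½ × 88.0745 × 77.0652 = $3393.74 thousand.

$3393.74 thousand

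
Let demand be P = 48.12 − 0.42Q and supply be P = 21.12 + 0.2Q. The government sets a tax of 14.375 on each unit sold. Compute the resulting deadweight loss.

166.65

Competitive equilibrium: 48.12 − 0.42Q = 21.12 + 0.2Q → Q* = 43.5484, P* = 29.8297.
With the tax, the buyer price exceeds the seller price by 14.375: (48.12 − 0.42Q) − (21.12 + 0.2Q) = 14.375 → Q' = 20.3629.
ΔQ = 43.5484 − 20.3629 = 23.1855; the wedge equals the tax, 14.375.
DWL = ½ × 23.1855 × 14.375 = 166.65.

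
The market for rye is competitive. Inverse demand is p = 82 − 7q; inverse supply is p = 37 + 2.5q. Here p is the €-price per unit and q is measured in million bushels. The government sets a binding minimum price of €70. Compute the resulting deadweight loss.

Competitive equilibrium: 82 − 7q = 37 + 2.5q → q* = 4.73684, p* = 48.84211.
At the floor p = 70, quantity demanded = (82 − 70)/7 = 1.71429.
Sellers' marginal cost at q' = 1.71429: 37 + 2.5·1.71429 = 41.28573.
Δq = 4.73684 − 1.71429 = 3.02255; wedge = 70 − 41.28573 = 28.71427.
The triangle = ½ × 3.02255 × 28.71427 = €43.40 million.

€43.40 million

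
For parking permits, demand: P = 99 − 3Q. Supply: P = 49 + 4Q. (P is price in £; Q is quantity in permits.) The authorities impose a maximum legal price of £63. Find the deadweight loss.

Competitive equilibrium: 99 − 3Q = 49 + 4Q → Q* = 7.1429, P* = 77.5714.
At the ceiling P = 63, quantity supplied = (63 − 49)/4 = 3.5.
Willingness to pay at Q' = 3.5: 99 − 3·3.5 = 88.5.
ΔQ = 7.1429 − 3.5 = 3.6429; wedge = 88.5 − 63 = 25.5.
Welfare loss = ½ × 3.6429 × 25.5 = £46.45.

£46.45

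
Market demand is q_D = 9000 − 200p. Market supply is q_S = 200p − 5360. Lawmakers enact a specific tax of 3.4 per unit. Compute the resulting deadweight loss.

578

In inverse form: demand p = 45 − 0.005q, supply p = 26.8 + 0.005q.
Competitive equilibrium: 45 − 0.005q = 26.8 + 0.005q → q* = 1820, p* = 35.9.
With the tax, the buyer price exceeds the seller price by 3.4: (45 − 0.005q) − (26.8 + 0.005q) = 3.4 → q' = 1480.
Δq = 1820 − 1480 = 340; the wedge equals the tax, 3.4.
Welfare loss = ½ × 340 × 3.4 = 578.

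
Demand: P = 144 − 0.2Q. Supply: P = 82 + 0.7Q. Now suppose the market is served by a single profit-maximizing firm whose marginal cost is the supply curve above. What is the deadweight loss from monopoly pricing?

70.60

Competitive equilibrium: 144 − 0.2Q = 82 + 0.7Q → Q* = 68.8889, P* = 130.2222.
Marginal revenue: MR = 144 − 0.4Q. Set MR = MC: 144 − 0.4Q = 82 + 0.7Q → Q_m = 56.3636.
Price P_m = 144 − 0.2·56.3636 = 132.7273; MC(Q_m) = 82 + 0.7·56.3636 = 121.4545.
Competitive Q* = 68.8889, so ΔQ = 12.5253; wedge = 132.7273 − 121.4545 = 11.2728.
The triangle = ½ × 12.5253 × 11.2728 = 70.60.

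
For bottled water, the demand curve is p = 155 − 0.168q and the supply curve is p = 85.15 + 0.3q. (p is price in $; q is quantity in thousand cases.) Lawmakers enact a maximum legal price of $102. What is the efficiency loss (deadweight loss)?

Competitive equilibrium: 155 − 0.168q = 85.15 + 0.3q → q* = 149.2521, p* = 129.9256.
At the ceiling p = 102, quantity supplied = (102 − 85.15)/0.3 = 56.1667.
Willingness to pay at q' = 56.1667: 155 − 0.168·56.1667 = 145.564.
Δq = 149.2521 − 56.1667 = 93.0854; wedge = 145.564 − 102 = 43.564.
The triangle = ½ × 93.0854 × 43.564 = $2027.59 thousand.

$2027.59 thousand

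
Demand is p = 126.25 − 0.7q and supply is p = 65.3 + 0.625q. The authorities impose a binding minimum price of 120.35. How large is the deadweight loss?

935.19

Competitive equilibrium: 126.25 − 0.7q = 65.3 + 0.625q → q* = 46, p* = 94.05.
At the floor p = 120.35, quantity demanded = (126.25 − 120.35)/0.7 = 8.4286.
Sellers' marginal cost at q' = 8.4286: 65.3 + 0.625·8.4286 = 70.5679.
Δq = 46 − 8.4286 = 37.5714; wedge = 120.35 − 70.5679 = 49.7821.
The triangle = ½ × 37.5714 × 49.7821 = 935.19.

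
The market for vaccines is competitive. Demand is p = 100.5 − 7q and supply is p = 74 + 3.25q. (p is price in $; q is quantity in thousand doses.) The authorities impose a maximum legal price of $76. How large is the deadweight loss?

$19.89 thousand

Competitive equilibrium: 100.5 − 7q = 74 + 3.25q → q* = 2.5854, p* = 82.4024.
At the ceiling p = 76, quantity supplied = (76 − 74)/3.25 = 0.6154.
Willingness to pay at q' = 0.6154: 100.5 − 7·0.6154 = 96.1922.
Δq = 2.5854 − 0.6154 = 1.97; wedge = 96.1922 − 76 = 20.1922.
Welfare loss = ½ × 1.97 × 20.1922 = $19.89 thousand.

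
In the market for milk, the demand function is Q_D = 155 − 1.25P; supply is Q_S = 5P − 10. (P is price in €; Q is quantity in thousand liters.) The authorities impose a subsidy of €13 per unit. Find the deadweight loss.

€84.50 thousand

In inverse form: demand P = 124 − 0.8Q, supply P = 2 + 0.2Q.
Competitive equilibrium: 124 − 0.8Q = 2 + 0.2Q → Q* = 122, P* = 26.4.
The subsidy lowers effective supply by 13: P = 0.2Q − 11.
New quantity: 124 − 0.8Q = 0.2Q − 11 → Q' = 135.
Overproduction ΔQ = 135 − 122 = 13; wedge = subsidy = 13.
Welfare loss = ½ × 13 × 13 = €84.50 thousand.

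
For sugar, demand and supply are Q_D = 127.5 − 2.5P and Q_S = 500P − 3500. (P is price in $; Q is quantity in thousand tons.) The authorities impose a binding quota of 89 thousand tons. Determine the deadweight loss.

In inverse form: demand P = 51 − 0.4Q, supply P = 7 + 0.002Q.
Competitive equilibrium: 51 − 0.4Q = 7 + 0.002Q → Q* = 109.4527, P* = 7.2189.
At Q = 89: demand price = 51 − 0.4·89 = 15.4; supply price = 7 + 0.002·89 = 7.178.
ΔQ = 109.4527 − 89 = 20.4527; wedge = 15.4 − 7.178 = 8.222.
DWL = ½ × 20.4527 × 8.222 = $84.08 thousand.

$84.08 thousand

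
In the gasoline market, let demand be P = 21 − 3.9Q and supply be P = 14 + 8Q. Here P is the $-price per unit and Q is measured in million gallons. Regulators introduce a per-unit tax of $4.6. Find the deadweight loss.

Competitive equilibrium: 21 − 3.9Q = 14 + 8Q → Q* = 0.5882, P* = 18.7059.
With the tax, the buyer price exceeds the seller price by 4.6: (21 − 3.9Q) − (14 + 8Q) = 4.6 → Q' = 0.2017.
ΔQ = 0.5882 − 0.2017 = 0.3865; the wedge equals the tax, 4.6.
The triangle = ½ × 0.3865 × 4.6 = $0.89 million.

$0.89 million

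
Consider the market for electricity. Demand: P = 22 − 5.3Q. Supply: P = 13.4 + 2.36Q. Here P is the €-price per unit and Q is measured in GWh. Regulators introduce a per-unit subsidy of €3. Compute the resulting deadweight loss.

€0.59

Competitive equilibrium: 22 − 5.3Q = 13.4 + 2.36Q → Q* = 1.1227, P* = 16.0496.
The subsidy lowers effective supply by 3: P = 10.4 + 2.36Q.
New quantity: 22 − 5.3Q = 10.4 + 2.36Q → Q' = 1.5144.
Overproduction ΔQ = 1.5144 − 1.1227 = 0.3917; wedge = subsidy = 3.
The triangle = ½ × 0.3917 × 3 = €0.59.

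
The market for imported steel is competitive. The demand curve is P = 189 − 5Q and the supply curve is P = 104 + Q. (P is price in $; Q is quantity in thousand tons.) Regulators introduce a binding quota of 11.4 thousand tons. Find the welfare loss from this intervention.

Competitive equilibrium: 189 − 5Q = 104 + Q → Q* = 14.1667, P* = 118.1667.
At Q = 11.4: demand price = 189 − 5·11.4 = 132; supply price = 104 + 1·11.4 = 115.4.
ΔQ = 14.1667 − 11.4 = 2.7667; wedge = 132 − 115.4 = 16.6.
Welfare loss = ½ × 2.7667 × 16.6 = $22.96 thousand.

$22.96 thousand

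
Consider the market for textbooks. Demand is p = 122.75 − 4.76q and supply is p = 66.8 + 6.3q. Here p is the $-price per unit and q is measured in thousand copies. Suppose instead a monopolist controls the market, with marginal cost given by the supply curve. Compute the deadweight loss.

$12.81 thousand

Competitive equilibrium: 122.75 − 4.76q = 66.8 + 6.3q → q* = 5.0588, p* = 98.6703.
Marginal revenue: MR = 122.75 − 9.52q. Set MR = MC: 122.75 − 9.52q = 66.8 + 6.3q → q_m = 3.5367.
Price p_m = 122.75 − 4.76·3.5367 = 105.9153; MC(q_m) = 66.8 + 6.3·3.5367 = 89.0812.
Competitive q* = 5.0588, so Δq = 1.5221; wedge = 105.9153 − 89.0812 = 16.8341.
Deadweight loss = ½ × 1.5221 × 16.8341 = $12.81 thousand.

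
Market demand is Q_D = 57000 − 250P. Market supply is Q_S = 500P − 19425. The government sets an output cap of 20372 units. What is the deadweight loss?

373168.227

In inverse form: demand P = 228 − 0.004Q, supply P = 38.85 + 0.002Q.
Competitive equilibrium: 228 − 0.004Q = 38.85 + 0.002Q → Q* = 31525, P* = 101.9.
At Q = 20372: demand price = 228 − 0.004·20372 = 146.512; supply price = 38.85 + 0.002·20372 = 79.594.
ΔQ = 31525 − 20372 = 11153; wedge = 146.512 − 79.594 = 66.918.
Welfare loss = ½ × 11153 × 66.918 = 373168.227.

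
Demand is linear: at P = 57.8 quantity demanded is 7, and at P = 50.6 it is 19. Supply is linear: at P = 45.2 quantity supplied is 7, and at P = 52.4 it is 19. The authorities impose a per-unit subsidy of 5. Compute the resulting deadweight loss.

10.42

Demand slope = (50.6 − 57.8)/(19 − 7) = −0.6, so P = 62 − 0.6Q.
Supply slope = (52.4 − 45.2)/(19 − 7) = 0.6, so P = 41 + 0.6Q.
Competitive equilibrium: 62 − 0.6Q = 41 + 0.6Q → Q* = 17.5, P* = 51.5.
The subsidy lowers effective supply by 5: P = 36 + 0.6Q.
New quantity: 62 − 0.6Q = 36 + 0.6Q → Q' = 21.6667.
Overproduction ΔQ = 21.6667 − 17.5 = 4.1667; wedge = subsidy = 5.
The triangle = ½ × 4.1667 × 5 = 10.42.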